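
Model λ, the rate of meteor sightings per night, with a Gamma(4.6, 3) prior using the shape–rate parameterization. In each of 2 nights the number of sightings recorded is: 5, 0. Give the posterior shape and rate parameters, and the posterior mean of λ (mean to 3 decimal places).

Posterior: Gamma(shape=9.6, rate=5); mean ≈ 1.920

The Poisson likelihood adds the total count to the shape and the number of exposure periods to the rate. Here ∑xᵢ = 5 and n = 2, so shape 4.6→9.6 and rate 3→5.
Posterior mean = shape/rate = 9.6/5 = 1.920.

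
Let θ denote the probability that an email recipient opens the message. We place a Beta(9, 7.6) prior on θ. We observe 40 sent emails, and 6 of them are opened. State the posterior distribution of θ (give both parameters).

The binomial likelihood is conjugate to the Beta prior: with 6 successes and 34 failures, the posterior is Beta(9+6, 7.6+34) = Beta(15, 41.6).

Posterior: Beta(15, 41.6)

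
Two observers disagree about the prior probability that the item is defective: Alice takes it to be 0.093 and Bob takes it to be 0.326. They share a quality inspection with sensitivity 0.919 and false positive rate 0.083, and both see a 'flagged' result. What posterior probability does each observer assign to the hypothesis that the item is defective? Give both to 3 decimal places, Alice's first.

Alice: 0.532; Bob: 0.843

P('+'|H) = 0.919, P('+'|¬H) = 0.083.
Alice: numerator 0.919·0.093 = 0.085467; evidence = 0.085467+0.083·0.907 = 0.16075; posterior = 0.532.
Bob: numerator 0.919·0.326 = 0.29959; evidence = 0.29959+0.083·0.674 = 0.35554; posterior = 0.843.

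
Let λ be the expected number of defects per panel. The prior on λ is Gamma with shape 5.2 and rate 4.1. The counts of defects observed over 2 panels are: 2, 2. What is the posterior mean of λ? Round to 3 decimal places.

Posterior mean ≈ 1.508

Total count ∑xᵢ = 4 over n = 2 panels.
Gamma is conjugate to the Poisson likelihood: posterior is Gamma(shape = 5.2+4 = 9.2, rate = 4.1+2 = 6.1).
E[λ | data] = 9.2/6.1 = 1.508.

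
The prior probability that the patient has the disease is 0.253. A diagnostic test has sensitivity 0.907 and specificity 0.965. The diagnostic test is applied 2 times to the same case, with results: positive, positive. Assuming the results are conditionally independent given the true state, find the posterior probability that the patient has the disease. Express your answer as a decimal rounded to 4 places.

With H the event that the patient has the disease, the joint likelihood of the observed sequence is P(data|H) = 0.907·0.907 = 0.82265 and P(data|¬H) = 0.035·0.035 = 0.0012250.
Bayes: P(H|data) = 0.253·0.82265 / (0.253·0.82265 + 0.747·0.0012250) = 0.20813/0.20905 = 0.9956.

Posterior P(H) ≈ 0.9956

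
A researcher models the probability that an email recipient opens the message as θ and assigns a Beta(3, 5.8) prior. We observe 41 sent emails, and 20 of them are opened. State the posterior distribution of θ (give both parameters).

Posterior: Beta(23, 26.8)

Observing 20 successes and 21 failures updates Beta(3, 5.8) by adding the success and failure counts to the two shape parameters: α = 3+20 = 23, β = 5.8+21 = 26.8.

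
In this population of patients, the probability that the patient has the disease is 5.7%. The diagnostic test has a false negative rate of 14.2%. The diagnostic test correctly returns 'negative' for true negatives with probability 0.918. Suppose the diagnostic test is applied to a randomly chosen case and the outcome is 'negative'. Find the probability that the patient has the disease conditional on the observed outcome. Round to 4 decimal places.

Write H for 'the patient has the disease'. Prior odds H:¬H = 0.057/0.943 = 0.060445. For the 'negative' outcome, the likelihood ratio is 0.142/0.918 = 0.15468.
Posterior odds = 0.060445 × 0.15468 = 0.0093499, so P(H|E) = 0.0093499/(1+0.0093499) = 0.0093.

P(H | E) ≈ 0.0093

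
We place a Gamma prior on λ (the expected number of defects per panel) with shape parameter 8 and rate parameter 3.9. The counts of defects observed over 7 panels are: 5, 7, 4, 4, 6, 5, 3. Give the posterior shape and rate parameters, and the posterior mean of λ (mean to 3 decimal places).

The Poisson likelihood adds the total count to the shape and the number of exposure periods to the rate. Here ∑xᵢ = 34 and n = 7, so shape 8→42 and rate 3.9→10.9.
Posterior mean = shape/rate = 42/10.9 = 3.853.

Posterior: Gamma(shape=42, rate=10.9); mean ≈ 3.853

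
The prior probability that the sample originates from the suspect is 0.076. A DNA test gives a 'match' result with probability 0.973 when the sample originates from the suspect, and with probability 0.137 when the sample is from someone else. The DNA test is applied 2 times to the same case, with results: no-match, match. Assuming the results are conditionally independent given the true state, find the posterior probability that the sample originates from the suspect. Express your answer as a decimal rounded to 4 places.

Posterior P(H) ≈ 0.0179

With H the event that the sample originates from the suspect, the joint likelihood of the observed sequence is P(data|H) = 0.027·0.973 = 0.026271 and P(data|¬H) = 0.863·0.137 = 0.11823.
Bayes: P(H|data) = 0.076·0.026271 / (0.076·0.026271 + 0.924·0.11823) = 0.0019966/0.11124 = 0.0179.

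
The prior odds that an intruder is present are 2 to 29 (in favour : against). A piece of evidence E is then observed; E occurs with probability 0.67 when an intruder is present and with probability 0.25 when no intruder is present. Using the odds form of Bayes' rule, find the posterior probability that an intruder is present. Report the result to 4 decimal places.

Posterior probability ≈ 0.1560

Prior odds = 2/29 = 0.068966.
Likelihood ratio for E = 0.67/0.25 = 2.6800.
Posterior odds = prior odds × LR = 0.18483.
Posterior probability = odds/(1+odds) = 0.18483/1.1848 = 0.1560.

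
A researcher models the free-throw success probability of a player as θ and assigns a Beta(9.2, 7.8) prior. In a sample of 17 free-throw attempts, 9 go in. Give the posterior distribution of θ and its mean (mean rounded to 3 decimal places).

The binomial likelihood is conjugate to the Beta prior: with 9 successes and 8 failures, the posterior is Beta(9.2+9, 7.8+8) = Beta(18.2, 15.8).
Posterior mean = α/(α+β) = 18.2/34 = 0.535.

Posterior: Beta(18.2, 15.8); mean ≈ 0.535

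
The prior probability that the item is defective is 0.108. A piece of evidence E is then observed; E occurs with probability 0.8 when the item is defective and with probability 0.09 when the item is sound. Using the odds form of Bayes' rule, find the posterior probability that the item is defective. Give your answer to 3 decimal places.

Posterior probability ≈ 0.518

Prior odds = 0.108/(1−0.108) = 0.12108. In log-odds, ln(0.12108) = -2.1113.
Add log likelihood ratio: ln(8.8889) = 2.1848.
Posterior log-odds = 0.073467, so posterior odds = exp(0.073467) = 1.0762. Converting, P(H|E) = 1.0762/2.0762 = 0.518.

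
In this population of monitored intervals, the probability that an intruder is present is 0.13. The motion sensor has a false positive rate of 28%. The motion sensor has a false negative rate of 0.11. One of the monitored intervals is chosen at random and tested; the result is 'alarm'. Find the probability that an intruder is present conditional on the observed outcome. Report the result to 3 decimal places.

P(H | E) ≈ 0.322

Write H for 'an intruder is present'. Prior odds H:¬H = 0.13/0.87 = 0.14943. For the 'alarm' outcome, the likelihood ratio is 0.89/0.28 = 3.1786.
Posterior odds = 0.14943 × 3.1786 = 0.47496, so P(H|E) = 0.47496/(1+0.47496) = 0.322.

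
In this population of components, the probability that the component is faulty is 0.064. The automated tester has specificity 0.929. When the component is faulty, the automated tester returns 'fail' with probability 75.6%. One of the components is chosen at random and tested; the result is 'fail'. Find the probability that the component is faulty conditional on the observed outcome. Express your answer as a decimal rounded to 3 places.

Write H for 'the component is faulty'. Prior odds H:¬H = 0.064/0.936 = 0.068376. For the 'fail' outcome, the likelihood ratio is 0.756/0.071 = 10.648.
Posterior odds = 0.068376 × 10.648 = 0.72806, so P(H|E) = 0.72806/(1+0.72806) = 0.421.

P(H | E) ≈ 0.421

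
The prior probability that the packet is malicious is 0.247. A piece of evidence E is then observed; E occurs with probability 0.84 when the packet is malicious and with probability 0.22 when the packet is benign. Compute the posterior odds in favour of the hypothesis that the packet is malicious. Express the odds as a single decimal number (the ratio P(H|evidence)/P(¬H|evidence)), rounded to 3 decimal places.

Posterior odds ≈ 1.252

Prior odds = 0.247/(1−0.247) = 0.32802.
Likelihood ratio for E = 0.84/0.22 = 3.8182.
Posterior odds = prior odds × LR = 1.2524.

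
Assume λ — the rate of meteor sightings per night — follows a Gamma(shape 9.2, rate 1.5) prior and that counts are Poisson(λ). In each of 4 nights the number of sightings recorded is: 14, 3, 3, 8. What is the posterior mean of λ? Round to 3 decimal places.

The Poisson likelihood adds the total count to the shape and the number of exposure periods to the rate. Here ∑xᵢ = 28 and n = 4, so shape 9.2→37.2 and rate 1.5→5.5.
E[λ | data] = 37.2/5.5 = 6.764.

Posterior mean ≈ 6.764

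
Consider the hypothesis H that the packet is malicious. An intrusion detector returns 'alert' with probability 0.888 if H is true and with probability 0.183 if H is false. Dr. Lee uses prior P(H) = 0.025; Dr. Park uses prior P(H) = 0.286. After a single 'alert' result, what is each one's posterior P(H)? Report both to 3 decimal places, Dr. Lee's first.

P('+'|H) = 0.888, P('+'|¬H) = 0.183.
Dr. Lee: numerator 0.888·0.025 = 0.022200; evidence = 0.022200+0.183·0.975 = 0.20062; posterior = 0.111.
Dr. Park: numerator 0.888·0.286 = 0.25397; evidence = 0.25397+0.183·0.714 = 0.38463; posterior = 0.660.

Dr. Lee: 0.111; Dr. Park: 0.660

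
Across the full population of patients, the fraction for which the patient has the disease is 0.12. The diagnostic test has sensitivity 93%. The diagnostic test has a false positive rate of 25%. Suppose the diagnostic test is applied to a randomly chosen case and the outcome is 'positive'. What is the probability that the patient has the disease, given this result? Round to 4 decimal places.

Write H for 'the patient has the disease'. Prior odds H:¬H = 0.12/0.88 = 0.13636. For the 'positive' outcome, the likelihood ratio is 0.93/0.25 = 3.7200.
Posterior odds = 0.13636 × 3.7200 = 0.50727, so P(H|E) = 0.50727/(1+0.50727) = 0.3366.

P(H | E) ≈ 0.3366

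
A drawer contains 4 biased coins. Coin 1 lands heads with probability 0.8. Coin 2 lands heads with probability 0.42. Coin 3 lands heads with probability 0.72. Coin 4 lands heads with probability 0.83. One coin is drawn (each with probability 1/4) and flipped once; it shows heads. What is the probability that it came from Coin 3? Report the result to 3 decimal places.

Tabulate prior·likelihood by source: [1] prior 0.25, lik 0.8, product 0.2000; [2] prior 0.25, lik 0.42, product 0.1050; [3] prior 0.25, lik 0.72, product 0.1800; [4] prior 0.25, lik 0.83, product 0.2075.
Normalizing constant = 0.69250; the posterior for Coin 3 is its product over the sum, 0.1800/0.69250 = 0.260.

Posterior probability ≈ 0.260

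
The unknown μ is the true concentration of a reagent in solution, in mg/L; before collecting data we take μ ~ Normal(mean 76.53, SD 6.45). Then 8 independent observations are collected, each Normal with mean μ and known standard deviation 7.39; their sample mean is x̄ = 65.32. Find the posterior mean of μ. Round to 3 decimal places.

Prior precision 1/τ₀² = 1/6.45² = 0.0240370; data precision n/σ² = 8/7.39² = 0.146488.
Posterior precision = 0.0240370 + 0.146488 = 0.170525.
Posterior mean = (0.0240370·76.53 + 0.146488·65.32) / 0.170525 = 66.900.

Posterior mean ≈ 66.900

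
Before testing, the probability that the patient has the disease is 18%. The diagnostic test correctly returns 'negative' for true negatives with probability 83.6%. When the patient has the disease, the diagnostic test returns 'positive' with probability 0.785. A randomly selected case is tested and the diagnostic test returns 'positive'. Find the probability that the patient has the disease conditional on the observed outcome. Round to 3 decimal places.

P(H | E) ≈ 0.512

Let H be the event that the patient has the disease. P(H) = 0.18, so P(¬H) = 0.82. With E the 'positive' result, P(E|H) = 0.785 and P(E|¬H) = 0.164.
P(E) = 0.785·0.18 + 0.164·0.82 = 0.14130 + 0.13448 = 0.27578.
By Bayes' theorem, P(H|E) = 0.14130 / 0.27578 = 0.512.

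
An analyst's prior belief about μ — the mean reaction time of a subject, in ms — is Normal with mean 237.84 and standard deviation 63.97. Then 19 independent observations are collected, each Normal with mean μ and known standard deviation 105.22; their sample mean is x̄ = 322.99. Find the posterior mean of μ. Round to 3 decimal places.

Posterior mean ≈ 312.376

With known σ, the Normal prior is conjugate. Weight on the data is w = (n/σ²)/(n/σ² + 1/τ₀²) = 0.00171616/(0.00171616+0.00024437) = 0.87536.
Posterior mean = w·x̄ + (1−w)·μ₀ = 0.87536·322.99 + 0.12464·237.84 = 312.376.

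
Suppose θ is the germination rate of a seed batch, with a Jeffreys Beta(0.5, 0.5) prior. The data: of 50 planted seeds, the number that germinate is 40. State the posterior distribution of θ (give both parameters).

Posterior: Beta(40.5, 10.5)

Observing 40 successes and 10 failures updates Beta(0.5, 0.5) by adding the success and failure counts to the two shape parameters: α = 0.5+40 = 40.5, β = 0.5+10 = 10.5.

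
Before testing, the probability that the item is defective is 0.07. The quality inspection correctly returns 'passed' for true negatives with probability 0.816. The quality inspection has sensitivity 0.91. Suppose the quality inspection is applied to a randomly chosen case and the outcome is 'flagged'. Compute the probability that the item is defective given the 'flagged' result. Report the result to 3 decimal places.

P(H | E) ≈ 0.271

Let H be the event that the item is defective. P(H) = 0.07, so P(¬H) = 0.93. With E the 'flagged' result, P(E|H) = 0.91 and P(E|¬H) = 0.184.
P(E) = 0.91·0.07 + 0.184·0.93 = 0.063700 + 0.17112 = 0.23482.
By Bayes' theorem, P(H|E) = 0.063700 / 0.23482 = 0.271.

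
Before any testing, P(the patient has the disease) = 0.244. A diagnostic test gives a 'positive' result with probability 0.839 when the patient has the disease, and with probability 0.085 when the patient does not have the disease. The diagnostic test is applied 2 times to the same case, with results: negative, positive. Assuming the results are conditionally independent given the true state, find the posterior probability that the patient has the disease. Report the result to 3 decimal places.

Let H be the event that the patient has the disease; start with P(H) = 0.244. P('positive'|H) = 0.839, P('positive'|¬H) = 0.085.
Update on result 1 ('negative'): P(H) ← 0.161·0.2440 / (0.161·0.2440 + 0.915·0.7560) = 0.039284/0.73102 = 0.0537.
Update on result 2 ('positive'): P(H) ← 0.839·0.0537 / (0.839·0.0537 + 0.085·0.9463) = 0.045086/0.12552 = 0.3592.

Posterior P(H) ≈ 0.359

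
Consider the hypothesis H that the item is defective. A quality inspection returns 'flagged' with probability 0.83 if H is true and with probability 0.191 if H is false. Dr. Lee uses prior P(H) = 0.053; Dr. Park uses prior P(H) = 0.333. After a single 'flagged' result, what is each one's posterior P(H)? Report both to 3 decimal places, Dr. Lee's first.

Dr. Lee: 0.196; Dr. Park: 0.684

P('+'|H) = 0.83, P('+'|¬H) = 0.191.
Dr. Lee: numerator 0.83·0.053 = 0.043990; evidence = 0.043990+0.191·0.947 = 0.22487; posterior = 0.196.
Dr. Park: numerator 0.83·0.333 = 0.27639; evidence = 0.27639+0.191·0.667 = 0.40379; posterior = 0.684.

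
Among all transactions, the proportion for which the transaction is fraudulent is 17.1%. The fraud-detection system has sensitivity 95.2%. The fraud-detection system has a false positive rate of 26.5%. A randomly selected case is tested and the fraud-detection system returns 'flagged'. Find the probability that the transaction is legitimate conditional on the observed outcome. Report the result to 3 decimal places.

P(¬H | E) ≈ 0.574

Write H for 'the transaction is fraudulent'. Prior odds H:¬H = 0.171/0.829 = 0.20627. For the 'flagged' outcome, the likelihood ratio is 0.952/0.265 = 3.5925.
Posterior odds = 0.20627 × 3.5925 = 0.74102, so P(H|E) = 0.74102/(1+0.74102) = 0.426. Then P(¬H|E) = 1 − 0.426 = 0.574.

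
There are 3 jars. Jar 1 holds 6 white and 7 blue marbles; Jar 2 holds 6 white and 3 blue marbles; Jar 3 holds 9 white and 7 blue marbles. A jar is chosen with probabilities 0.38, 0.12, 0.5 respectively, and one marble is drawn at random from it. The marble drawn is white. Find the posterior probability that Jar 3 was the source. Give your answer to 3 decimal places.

Posterior probability ≈ 0.524

P(white|Jar 1) = 0.4615; P(white|Jar 2) = 0.6667; P(white|Jar 3) = 0.5625.
Prior × likelihood for each source: 0.38·0.4615=0.1754, 0.12·0.6667=0.08000, 0.5·0.5625=0.2812. Summing gives P(white) = 0.53663.
P(Jar 3 | white) = 0.2812 / 0.53663 = 0.524.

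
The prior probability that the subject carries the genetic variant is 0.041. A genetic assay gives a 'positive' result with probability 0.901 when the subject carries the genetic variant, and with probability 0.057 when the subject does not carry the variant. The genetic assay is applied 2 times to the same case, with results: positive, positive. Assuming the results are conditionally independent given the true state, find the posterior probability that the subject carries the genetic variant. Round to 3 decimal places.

Let H be the event that the subject carries the genetic variant; start with P(H) = 0.041. P('positive'|H) = 0.901, P('positive'|¬H) = 0.057.
Update on result 1 ('positive'): P(H) ← 0.901·0.0410 / (0.901·0.0410 + 0.057·0.9590) = 0.036941/0.091604 = 0.4033.
Update on result 2 ('positive'): P(H) ← 0.901·0.4033 / (0.901·0.4033 + 0.057·0.5967) = 0.36334/0.39736 = 0.9144.

Posterior P(H) ≈ 0.914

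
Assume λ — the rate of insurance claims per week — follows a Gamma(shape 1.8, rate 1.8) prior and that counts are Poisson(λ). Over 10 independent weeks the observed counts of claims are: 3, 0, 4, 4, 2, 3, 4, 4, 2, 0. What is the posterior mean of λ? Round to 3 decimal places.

The Poisson likelihood adds the total count to the shape and the number of exposure periods to the rate. Here ∑xᵢ = 26 and n = 10, so shape 1.8→27.8 and rate 1.8→11.8.
Posterior mean = shape/rate = 27.8/11.8 = 2.356.

Posterior mean ≈ 2.356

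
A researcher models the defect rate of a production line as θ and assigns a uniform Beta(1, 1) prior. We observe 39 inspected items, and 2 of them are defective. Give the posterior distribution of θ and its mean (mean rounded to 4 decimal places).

The binomial likelihood is conjugate to the Beta prior: with 2 successes and 37 failures, the posterior is Beta(1+2, 1+37) = Beta(3, 38).
Posterior mean = α/(α+β) = 3/41 = 0.0732.

Posterior: Beta(3, 38); mean ≈ 0.0732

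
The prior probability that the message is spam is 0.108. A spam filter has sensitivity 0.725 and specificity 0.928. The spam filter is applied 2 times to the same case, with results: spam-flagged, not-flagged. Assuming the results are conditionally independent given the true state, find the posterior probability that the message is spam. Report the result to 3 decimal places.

Posterior P(H) ≈ 0.265

Let H be the event that the message is spam; start with P(H) = 0.108. P('spam-flagged'|H) = 0.725, P('spam-flagged'|¬H) = 0.072.
Update on result 1 ('spam-flagged'): P(H) ← 0.725·0.1080 / (0.725·0.1080 + 0.072·0.8920) = 0.078300/0.14252 = 0.5494.
Update on result 2 ('not-flagged'): P(H) ← 0.275·0.5494 / (0.275·0.5494 + 0.928·0.4506) = 0.15108/0.56925 = 0.2654.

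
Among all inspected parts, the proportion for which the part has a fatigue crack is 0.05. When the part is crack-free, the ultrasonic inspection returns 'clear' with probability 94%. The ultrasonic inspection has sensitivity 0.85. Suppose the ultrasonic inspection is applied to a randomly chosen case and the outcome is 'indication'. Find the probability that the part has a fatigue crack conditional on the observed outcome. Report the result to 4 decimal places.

Let H be the event that the part has a fatigue crack. P(H) = 0.05, so P(¬H) = 0.95. With E the 'indication' result, P(E|H) = 0.85 and P(E|¬H) = 0.06.
P(E) = 0.85·0.05 + 0.06·0.95 = 0.042500 + 0.057000 = 0.099500.
By Bayes' theorem, P(H|E) = 0.042500 / 0.099500 = 0.4271.

P(H | E) ≈ 0.4271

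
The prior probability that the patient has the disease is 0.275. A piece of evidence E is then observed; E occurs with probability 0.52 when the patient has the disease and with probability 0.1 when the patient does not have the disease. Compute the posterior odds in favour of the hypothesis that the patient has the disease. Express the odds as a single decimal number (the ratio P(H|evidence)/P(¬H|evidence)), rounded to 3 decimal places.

Posterior odds ≈ 1.972

Prior odds = 0.275/(1−0.275) = 0.37931.
Likelihood ratio for E = 0.52/0.1 = 5.2000.
Posterior odds = prior odds × LR = 1.9724.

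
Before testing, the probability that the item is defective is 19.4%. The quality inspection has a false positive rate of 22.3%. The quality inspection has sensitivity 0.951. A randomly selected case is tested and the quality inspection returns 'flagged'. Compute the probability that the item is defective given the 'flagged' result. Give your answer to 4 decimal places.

Let H be the event that the item is defective. P(H) = 0.194, so P(¬H) = 0.806. With E the 'flagged' result, P(E|H) = 0.951 and P(E|¬H) = 0.223.
P(E) = 0.951·0.194 + 0.223·0.806 = 0.18449 + 0.17974 = 0.36423.
By Bayes' theorem, P(H|E) = 0.18449 / 0.36423 = 0.5065.

P(H | E) ≈ 0.5065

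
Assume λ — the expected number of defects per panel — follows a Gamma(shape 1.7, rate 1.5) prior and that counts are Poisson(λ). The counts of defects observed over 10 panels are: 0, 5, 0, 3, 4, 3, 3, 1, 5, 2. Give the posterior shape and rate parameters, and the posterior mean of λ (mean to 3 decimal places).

The Poisson likelihood adds the total count to the shape and the number of exposure periods to the rate. Here ∑xᵢ = 26 and n = 10, so shape 1.7→27.7 and rate 1.5→11.5.
Posterior mean = shape/rate = 27.7/11.5 = 2.409.

Posterior: Gamma(shape=27.7, rate=11.5); mean ≈ 2.409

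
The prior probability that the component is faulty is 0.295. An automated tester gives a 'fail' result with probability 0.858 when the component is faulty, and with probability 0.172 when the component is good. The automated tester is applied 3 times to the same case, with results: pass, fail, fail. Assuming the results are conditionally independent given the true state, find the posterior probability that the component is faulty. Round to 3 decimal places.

Let H be the event that the component is faulty; start with P(H) = 0.295. P('fail'|H) = 0.858, P('fail'|¬H) = 0.172.
Update on result 1 ('pass'): P(H) ← 0.142·0.2950 / (0.142·0.2950 + 0.828·0.7050) = 0.041890/0.62563 = 0.0670.
Update on result 2 ('fail'): P(H) ← 0.858·0.0670 / (0.858·0.0670 + 0.172·0.9330) = 0.057449/0.21793 = 0.2636.
Update on result 3 ('fail'): P(H) ← 0.858·0.2636 / (0.858·0.2636 + 0.172·0.7364) = 0.22618/0.35284 = 0.6410.

Posterior P(H) ≈ 0.641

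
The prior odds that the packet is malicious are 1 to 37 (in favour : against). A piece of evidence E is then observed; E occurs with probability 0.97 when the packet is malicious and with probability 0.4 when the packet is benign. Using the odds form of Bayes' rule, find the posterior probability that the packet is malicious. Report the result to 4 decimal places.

Posterior probability ≈ 0.0615

Prior odds = 1/37 = 0.027027. In log-odds, ln(0.027027) = -3.6109.
Add log likelihood ratio: ln(2.4250) = 0.88583.
Posterior log-odds = -2.7251, so posterior odds = exp(-2.7251) = 0.065541. Converting, P(H|E) = 0.065541/1.0655 = 0.0615.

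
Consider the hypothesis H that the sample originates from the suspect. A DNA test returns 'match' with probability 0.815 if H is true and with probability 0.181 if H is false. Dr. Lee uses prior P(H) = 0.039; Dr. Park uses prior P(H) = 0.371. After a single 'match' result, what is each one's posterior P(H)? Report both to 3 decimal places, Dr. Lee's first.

P('+'|H) = 0.815, P('+'|¬H) = 0.181.
Dr. Lee: numerator 0.815·0.039 = 0.031785; evidence = 0.031785+0.181·0.961 = 0.20573; posterior = 0.155.
Dr. Park: numerator 0.815·0.371 = 0.30236; evidence = 0.30236+0.181·0.629 = 0.41621; posterior = 0.726.

Dr. Lee: 0.155; Dr. Park: 0.726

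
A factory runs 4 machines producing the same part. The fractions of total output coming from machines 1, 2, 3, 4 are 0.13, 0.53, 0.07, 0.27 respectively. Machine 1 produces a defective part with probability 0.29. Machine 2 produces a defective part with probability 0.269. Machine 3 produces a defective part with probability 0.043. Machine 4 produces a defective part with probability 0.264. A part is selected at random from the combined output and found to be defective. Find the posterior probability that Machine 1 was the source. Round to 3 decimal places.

P(defective|M1) = 0.29; P(defective|M2) = 0.269; P(defective|M3) = 0.043; P(defective|M4) = 0.264.
Prior × likelihood for each source: 0.13·0.29=0.03770, 0.53·0.269=0.1426, 0.07·0.043=0.003010, 0.27·0.264=0.07128. Summing gives P(defective) = 0.25456.
P(Machine 1 | defective) = 0.03770 / 0.25456 = 0.148.

Posterior probability ≈ 0.148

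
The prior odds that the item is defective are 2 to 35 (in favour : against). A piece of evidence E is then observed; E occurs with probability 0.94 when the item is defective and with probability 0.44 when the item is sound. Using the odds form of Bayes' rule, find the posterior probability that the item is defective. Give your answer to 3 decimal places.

Posterior probability ≈ 0.109

Prior odds = 2/35 = 0.057143.
Likelihood ratio for E = 0.94/0.44 = 2.1364.
Posterior odds = prior odds × LR = 0.12208.
Posterior probability = odds/(1+odds) = 0.12208/1.1221 = 0.109.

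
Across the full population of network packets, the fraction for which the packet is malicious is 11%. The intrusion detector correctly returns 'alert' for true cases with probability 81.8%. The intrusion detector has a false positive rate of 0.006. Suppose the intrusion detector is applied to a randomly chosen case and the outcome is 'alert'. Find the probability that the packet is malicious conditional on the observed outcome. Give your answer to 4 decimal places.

P(H | E) ≈ 0.9440

Write H for 'the packet is malicious'. Prior odds H:¬H = 0.11/0.89 = 0.12360. For the 'alert' outcome, the likelihood ratio is 0.818/0.006 = 136.33.
Posterior odds = 0.12360 × 136.33 = 16.850, so P(H|E) = 16.850/(1+16.850) = 0.9440.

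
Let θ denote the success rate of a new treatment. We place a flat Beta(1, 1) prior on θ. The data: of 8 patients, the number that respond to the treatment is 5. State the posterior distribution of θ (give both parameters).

Posterior: Beta(6, 4)

The binomial likelihood is conjugate to the Beta prior: with 5 successes and 3 failures, the posterior is Beta(1+5, 1+3) = Beta(6, 4).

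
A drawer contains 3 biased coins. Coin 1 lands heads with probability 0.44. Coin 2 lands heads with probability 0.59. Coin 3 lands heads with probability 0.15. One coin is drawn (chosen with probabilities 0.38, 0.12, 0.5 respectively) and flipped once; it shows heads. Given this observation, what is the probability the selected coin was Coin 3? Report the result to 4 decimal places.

Tabulate prior·likelihood by source: [1] prior 0.38, lik 0.44, product 0.1672; [2] prior 0.12, lik 0.59, product 0.07080; [3] prior 0.5, lik 0.15, product 0.07500.
Normalizing constant = 0.31300; the posterior for Coin 3 is its product over the sum, 0.07500/0.31300 = 0.2396.

Posterior probability ≈ 0.2396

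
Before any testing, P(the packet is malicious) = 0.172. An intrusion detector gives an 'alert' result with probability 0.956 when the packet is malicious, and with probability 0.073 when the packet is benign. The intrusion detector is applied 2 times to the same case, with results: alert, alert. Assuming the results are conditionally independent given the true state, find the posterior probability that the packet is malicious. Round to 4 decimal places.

With H the event that the packet is malicious, the joint likelihood of the observed sequence is P(data|H) = 0.956·0.956 = 0.91394 and P(data|¬H) = 0.073·0.073 = 0.0053290.
Bayes: P(H|data) = 0.172·0.91394 / (0.172·0.91394 + 0.828·0.0053290) = 0.15720/0.16161 = 0.9727.

Posterior P(H) ≈ 0.9727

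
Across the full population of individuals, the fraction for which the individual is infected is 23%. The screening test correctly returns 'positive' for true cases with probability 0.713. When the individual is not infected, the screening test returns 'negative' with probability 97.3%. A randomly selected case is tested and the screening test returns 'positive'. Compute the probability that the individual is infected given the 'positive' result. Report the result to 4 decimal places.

P(H | E) ≈ 0.8875

Let H be the event that the individual is infected. P(H) = 0.23, so P(¬H) = 0.77. With E the 'positive' result, P(E|H) = 0.713 and P(E|¬H) = 0.027.
P(E) = 0.713·0.23 + 0.027·0.77 = 0.16399 + 0.020790 = 0.18478.
By Bayes' theorem, P(H|E) = 0.16399 / 0.18478 = 0.8875.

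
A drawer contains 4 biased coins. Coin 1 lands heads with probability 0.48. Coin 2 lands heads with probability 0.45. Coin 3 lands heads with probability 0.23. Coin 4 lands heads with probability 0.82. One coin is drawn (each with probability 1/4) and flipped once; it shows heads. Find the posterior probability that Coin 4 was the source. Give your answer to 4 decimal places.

Posterior probability ≈ 0.4141

P(heads|C1) = 0.48; P(heads|C2) = 0.45; P(heads|C3) = 0.23; P(heads|C4) = 0.82.
Prior × likelihood for each source: 0.25·0.48=0.1200, 0.25·0.45=0.1125, 0.25·0.23=0.05750, 0.25·0.82=0.2050. Summing gives P(heads) = 0.49500.
P(Coin 4 | heads) = 0.2050 / 0.49500 = 0.4141.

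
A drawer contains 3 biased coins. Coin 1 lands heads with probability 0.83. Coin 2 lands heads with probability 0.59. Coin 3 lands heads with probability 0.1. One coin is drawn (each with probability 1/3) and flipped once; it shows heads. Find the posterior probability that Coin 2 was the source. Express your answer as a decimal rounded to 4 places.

P(heads|C1) = 0.83; P(heads|C2) = 0.59; P(heads|C3) = 0.1.
Prior × likelihood for each source: 0.333333·0.83=0.2767, 0.333333·0.59=0.1967, 0.333333·0.1=0.03333. Summing gives P(heads) = 0.50667.
P(Coin 2 | heads) = 0.1967 / 0.50667 = 0.3882.

Posterior probability ≈ 0.3882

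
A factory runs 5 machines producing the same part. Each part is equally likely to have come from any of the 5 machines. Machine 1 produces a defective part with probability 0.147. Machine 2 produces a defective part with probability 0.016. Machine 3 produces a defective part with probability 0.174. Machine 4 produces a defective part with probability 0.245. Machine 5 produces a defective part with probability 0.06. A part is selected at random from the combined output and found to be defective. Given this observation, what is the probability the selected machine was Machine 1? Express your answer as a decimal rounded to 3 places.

Posterior probability ≈ 0.229

Tabulate prior·likelihood by source: [1] prior 0.2, lik 0.147, product 0.02940; [2] prior 0.2, lik 0.016, product 0.003200; [3] prior 0.2, lik 0.174, product 0.03480; [4] prior 0.2, lik 0.245, product 0.04900; [5] prior 0.2, lik 0.06, product 0.01200.
Normalizing constant = 0.12840; the posterior for Machine 1 is its product over the sum, 0.02940/0.12840 = 0.229.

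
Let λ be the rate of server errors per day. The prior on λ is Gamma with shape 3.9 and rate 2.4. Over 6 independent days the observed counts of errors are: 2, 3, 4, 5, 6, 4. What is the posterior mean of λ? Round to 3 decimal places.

Posterior mean ≈ 3.321

Total count ∑xᵢ = 24 over n = 6 days.
Gamma is conjugate to the Poisson likelihood: posterior is Gamma(shape = 3.9+24 = 27.9, rate = 2.4+6 = 8.4).
E[λ | data] = 27.9/8.4 = 3.321.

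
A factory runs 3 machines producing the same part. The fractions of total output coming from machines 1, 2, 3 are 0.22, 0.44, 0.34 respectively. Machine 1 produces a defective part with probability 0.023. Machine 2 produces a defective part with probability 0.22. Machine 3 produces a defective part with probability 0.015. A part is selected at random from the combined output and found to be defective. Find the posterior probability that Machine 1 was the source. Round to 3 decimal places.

Posterior probability ≈ 0.047

P(defective|M1) = 0.023; P(defective|M2) = 0.22; P(defective|M3) = 0.015.
Prior × likelihood for each source: 0.22·0.023=0.005060, 0.44·0.22=0.09680, 0.34·0.015=0.005100. Summing gives P(defective) = 0.10696.
P(Machine 1 | defective) = 0.005060 / 0.10696 = 0.047.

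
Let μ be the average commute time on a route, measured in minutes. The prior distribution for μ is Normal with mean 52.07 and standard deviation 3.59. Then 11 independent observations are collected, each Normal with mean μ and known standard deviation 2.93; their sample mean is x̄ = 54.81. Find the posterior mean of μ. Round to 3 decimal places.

Prior precision 1/τ₀² = 1/3.59² = 0.0775910; data precision n/σ² = 11/2.93² = 1.28132.
Posterior precision = 0.0775910 + 1.28132 = 1.35891.
Posterior mean = (0.0775910·52.07 + 1.28132·54.81) / 1.35891 = 54.654.

Posterior mean ≈ 54.654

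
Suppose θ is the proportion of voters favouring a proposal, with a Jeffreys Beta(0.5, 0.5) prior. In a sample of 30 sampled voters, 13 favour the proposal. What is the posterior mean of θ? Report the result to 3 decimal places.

The binomial likelihood is conjugate to the Beta prior: with 13 successes and 17 failures, the posterior is Beta(0.5+13, 0.5+17) = Beta(13.5, 17.5).
E[θ | data] = 13.5/(13.5+17.5) = 0.435.

Posterior mean ≈ 0.435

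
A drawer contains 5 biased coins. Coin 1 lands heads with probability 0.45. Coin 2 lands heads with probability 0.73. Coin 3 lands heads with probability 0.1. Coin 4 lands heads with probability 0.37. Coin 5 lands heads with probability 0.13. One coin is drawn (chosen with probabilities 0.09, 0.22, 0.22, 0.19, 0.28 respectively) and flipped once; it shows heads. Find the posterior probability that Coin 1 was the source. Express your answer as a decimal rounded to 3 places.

Posterior probability ≈ 0.123

Tabulate prior·likelihood by source: [1] prior 0.09, lik 0.45, product 0.04050; [2] prior 0.22, lik 0.73, product 0.1606; [3] prior 0.22, lik 0.1, product 0.02200; [4] prior 0.19, lik 0.37, product 0.07030; [5] prior 0.28, lik 0.13, product 0.03640.
Normalizing constant = 0.32980; the posterior for Coin 1 is its product over the sum, 0.04050/0.32980 = 0.123.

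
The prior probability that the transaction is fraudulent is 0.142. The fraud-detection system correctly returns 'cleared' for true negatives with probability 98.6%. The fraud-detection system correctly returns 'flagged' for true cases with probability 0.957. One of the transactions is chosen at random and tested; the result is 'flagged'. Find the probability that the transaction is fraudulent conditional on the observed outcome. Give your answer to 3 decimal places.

P(H | E) ≈ 0.919

Write H for 'the transaction is fraudulent'. Prior odds H:¬H = 0.142/0.858 = 0.16550. For the 'flagged' outcome, the likelihood ratio is 0.957/0.014 = 68.357.
Posterior odds = 0.16550 × 68.357 = 11.313, so P(H|E) = 11.313/(1+11.313) = 0.919.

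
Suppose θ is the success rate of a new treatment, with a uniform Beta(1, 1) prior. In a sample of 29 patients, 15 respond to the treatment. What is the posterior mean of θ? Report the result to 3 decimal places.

Posterior mean ≈ 0.516

The binomial likelihood is conjugate to the Beta prior: with 15 successes and 14 failures, the posterior is Beta(1+15, 1+14) = Beta(16, 15).
Posterior mean = α/(α+β) = 16/31 = 0.516.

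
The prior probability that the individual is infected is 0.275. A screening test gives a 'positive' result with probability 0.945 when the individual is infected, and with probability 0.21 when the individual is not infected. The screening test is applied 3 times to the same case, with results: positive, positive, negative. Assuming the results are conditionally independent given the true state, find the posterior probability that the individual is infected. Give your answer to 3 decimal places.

Posterior P(H) ≈ 0.348

With H the event that the individual is infected, the joint likelihood of the observed sequence is P(data|H) = 0.945·0.945·0.055 = 0.049116 and P(data|¬H) = 0.21·0.21·0.79 = 0.034839.
Bayes: P(H|data) = 0.275·0.049116 / (0.275·0.049116 + 0.725·0.034839) = 0.013507/0.038765 = 0.3484.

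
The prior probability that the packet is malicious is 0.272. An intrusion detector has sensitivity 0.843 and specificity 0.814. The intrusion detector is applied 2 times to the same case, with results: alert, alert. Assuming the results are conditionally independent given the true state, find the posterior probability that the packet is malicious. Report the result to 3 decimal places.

Posterior P(H) ≈ 0.885

With H the event that the packet is malicious, the joint likelihood of the observed sequence is P(data|H) = 0.843·0.843 = 0.71065 and P(data|¬H) = 0.186·0.186 = 0.034596.
Bayes: P(H|data) = 0.272·0.71065 / (0.272·0.71065 + 0.728·0.034596) = 0.19330/0.21848 = 0.8847.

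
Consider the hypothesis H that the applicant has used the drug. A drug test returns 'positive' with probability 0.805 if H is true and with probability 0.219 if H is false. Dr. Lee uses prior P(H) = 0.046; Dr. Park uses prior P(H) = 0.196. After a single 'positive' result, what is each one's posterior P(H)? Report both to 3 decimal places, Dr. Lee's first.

Dr. Lee: 0.151; Dr. Park: 0.473

P('+'|H) = 0.805, P('+'|¬H) = 0.219.
Dr. Lee: numerator 0.805·0.046 = 0.037030; evidence = 0.037030+0.219·0.954 = 0.24596; posterior = 0.151.
Dr. Park: numerator 0.805·0.196 = 0.15778; evidence = 0.15778+0.219·0.804 = 0.33386; posterior = 0.473.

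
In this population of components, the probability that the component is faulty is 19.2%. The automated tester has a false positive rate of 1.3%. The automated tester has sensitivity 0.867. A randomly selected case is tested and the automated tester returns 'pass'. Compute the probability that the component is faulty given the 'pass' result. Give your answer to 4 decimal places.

P(H | E) ≈ 0.0310

Write H for 'the component is faulty'. Prior odds H:¬H = 0.192/0.808 = 0.23762. For the 'pass' outcome, the likelihood ratio is 0.133/0.987 = 0.13475.
Posterior odds = 0.23762 × 0.13475 = 0.032020, so P(H|E) = 0.032020/(1+0.032020) = 0.0310.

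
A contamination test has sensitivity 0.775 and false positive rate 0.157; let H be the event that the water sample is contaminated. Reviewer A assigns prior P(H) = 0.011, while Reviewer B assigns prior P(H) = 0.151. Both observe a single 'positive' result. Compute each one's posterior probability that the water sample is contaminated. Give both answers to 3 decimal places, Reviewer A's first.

The likelihood ratio for a 'positive' result is 0.775/0.157 = 4.9363.
Reviewer A: prior odds 0.011/0.989 = 0.011122; posterior odds 0.054903; posterior probability 0.052.
Reviewer B: prior odds 0.151/0.849 = 0.17786; posterior odds 0.87795; posterior probability 0.468.

Reviewer A: 0.052; Reviewer B: 0.468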